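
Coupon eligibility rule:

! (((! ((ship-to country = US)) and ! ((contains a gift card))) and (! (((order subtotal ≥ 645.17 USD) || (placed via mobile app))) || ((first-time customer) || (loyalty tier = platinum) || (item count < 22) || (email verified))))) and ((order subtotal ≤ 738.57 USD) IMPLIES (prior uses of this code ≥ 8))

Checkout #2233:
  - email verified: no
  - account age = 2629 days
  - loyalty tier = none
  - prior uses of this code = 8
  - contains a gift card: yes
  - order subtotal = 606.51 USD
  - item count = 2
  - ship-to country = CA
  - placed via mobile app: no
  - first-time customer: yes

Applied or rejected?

Atomic conditions:
  ship-to country = US: CA == US is false
  contains a gift card: yes → true
  order subtotal ≥ 645.17 USD: 606.51 ≥ 645.17 is false
  placed via mobile app: no → false
  first-time customer: yes → true
  loyalty tier = platinum: none == platinum is false
  item count < 22: 2 < 22 is true
  email verified: no → false
  order subtotal ≤ 738.57 USD: 606.51 ≤ 738.57 is true
  prior uses of this code ≥ 8: 8 ≥ 8 is true
Combine:
[1.1.1.1] NOT false = true
[1.1.1.2] NOT true = false
[1.1.1] true AND false = false
[1.1.2.1.1] false OR false = false
[1.1.2.1] NOT false = true
[1.1.2.2] true OR false OR true OR false = true
[1.1.2] true OR true = true
[1.1] false AND true = false
[1] NOT false = true
[2] true → true = true
[root] true AND true = true
Overall: true → applied

Applied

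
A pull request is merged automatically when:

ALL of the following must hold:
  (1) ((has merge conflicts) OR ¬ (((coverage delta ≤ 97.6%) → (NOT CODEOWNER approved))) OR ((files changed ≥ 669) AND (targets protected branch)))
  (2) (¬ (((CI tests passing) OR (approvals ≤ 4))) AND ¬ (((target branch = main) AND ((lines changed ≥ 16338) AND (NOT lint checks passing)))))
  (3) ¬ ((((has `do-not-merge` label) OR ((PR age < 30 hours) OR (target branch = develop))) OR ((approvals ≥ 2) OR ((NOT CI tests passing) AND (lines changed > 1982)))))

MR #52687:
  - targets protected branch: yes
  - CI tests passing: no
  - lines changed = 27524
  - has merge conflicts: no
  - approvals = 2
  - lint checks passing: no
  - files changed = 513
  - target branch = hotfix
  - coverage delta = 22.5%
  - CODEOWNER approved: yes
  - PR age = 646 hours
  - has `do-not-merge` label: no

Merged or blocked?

Atomic conditions:
  has merge conflicts: no → false
  coverage delta ≤ 97.6%: 22.5 ≤ 97.6 is true
  NOT CODEOWNER approved: yes → false
  files changed ≥ 669: 513 ≥ 669 is false
  targets protected branch: yes → true
  CI tests passing: no → false
  approvals ≤ 4: 2 ≤ 4 is true
  target branch = main: hotfix == main is false
  lines changed ≥ 16338: 27524 ≥ 16338 is true
  NOT lint checks passing: no → true
  has `do-not-merge` label: no → false
  PR age < 30 hours: 646 < 30 is false
  target branch = develop: hotfix == develop is false
  approvals ≥ 2: 2 ≥ 2 is true
  NOT CI tests passing: no → true
  lines changed > 1982: 27524 > 1982 is true
Combine:
[1.2.1] true → false = false
[1.2] NOT false = true
[1.3] false AND true = false
[1] false OR true OR false = true
[2.1.1] false OR true = true
[2.1] NOT true = false
[2.2.1.2] true AND true = true
[2.2.1] false AND true = false
[2.2] NOT false = true
[2] false AND true = false
[3.1.1.2] false OR false = false
[3.1.1] false OR false = false
[3.1.2.2] true AND true = true
[3.1.2] true OR true = true
[3.1] false OR true = true
[3] NOT true = false
[root] true AND false AND false = false
Overall: false → blocked

Blocked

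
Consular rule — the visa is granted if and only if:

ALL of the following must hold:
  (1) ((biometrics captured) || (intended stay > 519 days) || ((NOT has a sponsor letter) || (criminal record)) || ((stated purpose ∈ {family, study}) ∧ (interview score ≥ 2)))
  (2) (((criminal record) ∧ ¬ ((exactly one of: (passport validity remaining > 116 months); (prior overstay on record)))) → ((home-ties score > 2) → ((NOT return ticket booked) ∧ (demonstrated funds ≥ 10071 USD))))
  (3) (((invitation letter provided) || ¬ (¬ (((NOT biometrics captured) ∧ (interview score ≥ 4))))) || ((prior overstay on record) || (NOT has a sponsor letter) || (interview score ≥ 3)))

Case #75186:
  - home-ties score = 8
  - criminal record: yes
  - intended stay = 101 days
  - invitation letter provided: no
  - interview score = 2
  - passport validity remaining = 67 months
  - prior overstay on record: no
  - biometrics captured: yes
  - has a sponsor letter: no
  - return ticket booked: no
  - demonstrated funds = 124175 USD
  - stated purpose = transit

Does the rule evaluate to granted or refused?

Atomic conditions:
  biometrics captured: yes → true
  intended stay > 519 days: 101 > 519 is false
  NOT has a sponsor letter: no → true
  criminal record: yes → true
  stated purpose ∈ {family, study}: transit is not in the set → false
  interview score ≥ 2: 2 ≥ 2 is true
  passport validity remaining > 116 months: 67 > 116 is false
  prior overstay on record: no → false
  home-ties score > 2: 8 > 2 is true
  NOT return ticket booked: no → true
  demonstrated funds ≥ 10071 USD: 124175 ≥ 10071 is true
  invitation letter provided: no → false
  NOT biometrics captured: yes → false
  interview score ≥ 4: 2 ≥ 4 is false
  interview score ≥ 3: 2 ≥ 3 is false
Combine:
[1.3] true OR true = true
[1.4] false AND true = false
[1] true OR false OR true OR false = true
[2.1.2.1] exactly-one(false, false) = false
[2.1.2] NOT false = true
[2.1] true AND true = true
[2.2.2] true AND true = true
[2.2] true → true = true
[2] true → true = true
[3.1.2.1.1] false AND false = false
[3.1.2.1] NOT false = true
[3.1.2] NOT true = false
[3.1] false OR false = false
[3.2] false OR true OR false = true
[3] false OR true = true
[root] true AND true AND true = true
Overall: true → granted

Granted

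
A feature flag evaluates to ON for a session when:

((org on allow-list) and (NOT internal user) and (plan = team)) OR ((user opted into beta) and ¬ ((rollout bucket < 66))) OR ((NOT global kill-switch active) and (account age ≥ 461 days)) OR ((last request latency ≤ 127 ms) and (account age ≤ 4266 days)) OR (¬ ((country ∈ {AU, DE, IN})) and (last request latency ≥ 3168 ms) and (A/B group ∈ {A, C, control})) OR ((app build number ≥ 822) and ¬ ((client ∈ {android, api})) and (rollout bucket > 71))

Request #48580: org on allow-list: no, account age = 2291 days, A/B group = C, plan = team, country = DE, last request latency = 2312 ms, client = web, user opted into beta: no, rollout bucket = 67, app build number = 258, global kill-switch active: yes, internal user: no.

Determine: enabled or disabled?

Disabled

Atomic conditions:
  org on allow-list: no → false
  NOT internal user: no → true
  plan = team: team == team is true
  user opted into beta: no → false
  rollout bucket < 66: 67 < 66 is false
  NOT global kill-switch active: yes → false
  account age ≥ 461 days: 2291 ≥ 461 is true
  last request latency ≤ 127 ms: 2312 ≤ 127 is false
  account age ≤ 4266 days: 2291 ≤ 4266 is true
  country ∈ {AU, DE, IN}: DE is in the set → true
  last request latency ≥ 3168 ms: 2312 ≥ 3168 is false
  A/B group ∈ {A, C, control}: C is in the set → true
  app build number ≥ 822: 258 ≥ 822 is false
  client ∈ {android, api}: web is not in the set → false
  rollout bucket > 71: 67 > 71 is false
Combine:
[1] false AND true AND true = false
[2.2] NOT false = true
[2] false AND true = false
[3] false AND true = false
[4] false AND true = false
[5.1] NOT true = false
[5] false AND false AND true = false
[6.2] NOT false = true
[6] false AND true AND false = false
[root] false OR false OR false OR false OR false OR false = false
Overall: false → disabled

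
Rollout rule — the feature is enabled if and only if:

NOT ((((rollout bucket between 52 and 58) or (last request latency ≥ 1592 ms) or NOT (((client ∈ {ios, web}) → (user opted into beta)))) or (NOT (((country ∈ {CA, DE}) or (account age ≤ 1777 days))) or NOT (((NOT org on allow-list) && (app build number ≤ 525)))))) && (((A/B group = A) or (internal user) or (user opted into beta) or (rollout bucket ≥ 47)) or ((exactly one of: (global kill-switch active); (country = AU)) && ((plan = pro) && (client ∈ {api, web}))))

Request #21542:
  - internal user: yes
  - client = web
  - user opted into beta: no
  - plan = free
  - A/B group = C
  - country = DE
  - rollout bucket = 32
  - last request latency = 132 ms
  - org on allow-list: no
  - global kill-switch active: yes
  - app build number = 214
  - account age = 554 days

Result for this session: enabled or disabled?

Atomic conditions:
  rollout bucket between 52 and 58: 32 in [52, 58] is false
  last request latency ≥ 1592 ms: 132 ≥ 1592 is false
  client ∈ {ios, web}: web is in the set → true
  user opted into beta: no → false
  country ∈ {CA, DE}: DE is in the set → true
  account age ≤ 1777 days: 554 ≤ 1777 is true
  NOT org on allow-list: no → true
  app build number ≤ 525: 214 ≤ 525 is true
  A/B group = A: C == A is false
  internal user: yes → true
  rollout bucket ≥ 47: 32 ≥ 47 is false
  global kill-switch active: yes → true
  country = AU: DE == AU is false
  plan = pro: free == pro is false
  client ∈ {api, web}: web is in the set → true
Combine:
[1.1.1.3.1] true → false = false
[1.1.1.3] NOT false = true
[1.1.1] false OR false OR true = true
[1.1.2.1.1] true OR true = true
[1.1.2.1] NOT true = false
[1.1.2.2.1] true AND true = true
[1.1.2.2] NOT true = false
[1.1.2] false OR false = false
[1.1] true OR false = true
[1] NOT true = false
[2.1] false OR true OR false OR false = true
[2.2.1] exactly-one(true, false) = true
[2.2.2] false AND true = false
[2.2] true AND false = false
[2] true OR false = true
[root] false AND true = false
Overall: false → disabled

Disabled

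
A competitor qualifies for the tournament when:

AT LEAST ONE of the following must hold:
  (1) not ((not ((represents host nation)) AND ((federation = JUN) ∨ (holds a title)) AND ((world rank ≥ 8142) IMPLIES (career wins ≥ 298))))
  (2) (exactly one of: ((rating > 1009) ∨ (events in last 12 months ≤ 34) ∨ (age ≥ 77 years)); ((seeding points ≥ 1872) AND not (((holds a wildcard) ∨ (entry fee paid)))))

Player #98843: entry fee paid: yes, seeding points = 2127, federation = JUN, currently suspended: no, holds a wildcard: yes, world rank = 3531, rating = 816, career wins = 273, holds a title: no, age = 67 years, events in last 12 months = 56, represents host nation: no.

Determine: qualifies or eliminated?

Eliminated

Atomic conditions:
  represents host nation: no → false
  federation = JUN: JUN == JUN is true
  holds a title: no → false
  world rank ≥ 8142: 3531 ≥ 8142 is false
  career wins ≥ 298: 273 ≥ 298 is false
  rating > 1009: 816 > 1009 is false
  events in last 12 months ≤ 34: 56 ≤ 34 is false
  age ≥ 77 years: 67 ≥ 77 is false
  seeding points ≥ 1872: 2127 ≥ 1872 is true
  holds a wildcard: yes → true
  entry fee paid: yes → true
Combine:
[1.1.1] NOT false = true
[1.1.2] true OR false = true
[1.1.3] false → false (antecedent false ⇒ implication holds) = true
[1.1] true AND true AND true = true
[1] NOT true = false
[2.1] false OR false OR false = false
[2.2.2.1] true OR true = true
[2.2.2] NOT true = false
[2.2] true AND false = false
[2] exactly-one(false, false) = false
[root] false OR false = false
Overall: false → eliminated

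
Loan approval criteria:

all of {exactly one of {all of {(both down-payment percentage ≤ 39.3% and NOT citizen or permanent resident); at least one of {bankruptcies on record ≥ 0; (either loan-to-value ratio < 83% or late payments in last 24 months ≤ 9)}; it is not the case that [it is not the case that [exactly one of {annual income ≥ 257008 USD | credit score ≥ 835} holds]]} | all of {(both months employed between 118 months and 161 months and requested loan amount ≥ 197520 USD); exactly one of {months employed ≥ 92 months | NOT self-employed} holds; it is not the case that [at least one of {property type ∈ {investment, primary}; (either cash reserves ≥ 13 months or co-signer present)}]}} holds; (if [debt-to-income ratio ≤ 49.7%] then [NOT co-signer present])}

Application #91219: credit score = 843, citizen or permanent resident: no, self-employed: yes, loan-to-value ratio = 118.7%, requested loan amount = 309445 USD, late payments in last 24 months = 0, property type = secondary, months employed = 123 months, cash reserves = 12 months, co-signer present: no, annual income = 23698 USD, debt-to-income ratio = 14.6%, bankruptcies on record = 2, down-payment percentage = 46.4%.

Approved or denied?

Approved

Atomic conditions:
  down-payment percentage ≤ 39.3%: 46.4 ≤ 39.3 is false
  NOT citizen or permanent resident: no → true
  bankruptcies on record ≥ 0: 2 ≥ 0 is true
  loan-to-value ratio < 83%: 118.7 < 83 is false
  late payments in last 24 months ≤ 9: 0 ≤ 9 is true
  annual income ≥ 257008 USD: 23698 ≥ 257008 is false
  credit score ≥ 835: 843 ≥ 835 is true
  months employed between 118 months and 161 months: 123 in [118, 161] is true
  requested loan amount ≥ 197520 USD: 309445 ≥ 197520 is true
  months employed ≥ 92 months: 123 ≥ 92 is true
  NOT self-employed: yes → false
  property type ∈ {investment, primary}: secondary is not in the set → false
  cash reserves ≥ 13 months: 12 ≥ 13 is false
  co-signer present: no → false
  debt-to-income ratio ≤ 49.7%: 14.6 ≤ 49.7 is true
  NOT co-signer present: no → true
Combine:
[1.1.1] false AND true = false
[1.1.2.2] false OR true = true
[1.1.2] true OR true = true
[1.1.3.1.1] exactly-one(false, true) = true
[1.1.3.1] NOT true = false
[1.1.3] NOT false = true
[1.1] false AND true AND true = false
[1.2.1] true AND true = true
[1.2.2] exactly-one(true, false) = true
[1.2.3.1.2] false OR false = false
[1.2.3.1] false OR false = false
[1.2.3] NOT false = true
[1.2] true AND true AND true = true
[1] exactly-one(false, true) = true
[2] true → true = true
[root] true AND true = true
Overall: true → approved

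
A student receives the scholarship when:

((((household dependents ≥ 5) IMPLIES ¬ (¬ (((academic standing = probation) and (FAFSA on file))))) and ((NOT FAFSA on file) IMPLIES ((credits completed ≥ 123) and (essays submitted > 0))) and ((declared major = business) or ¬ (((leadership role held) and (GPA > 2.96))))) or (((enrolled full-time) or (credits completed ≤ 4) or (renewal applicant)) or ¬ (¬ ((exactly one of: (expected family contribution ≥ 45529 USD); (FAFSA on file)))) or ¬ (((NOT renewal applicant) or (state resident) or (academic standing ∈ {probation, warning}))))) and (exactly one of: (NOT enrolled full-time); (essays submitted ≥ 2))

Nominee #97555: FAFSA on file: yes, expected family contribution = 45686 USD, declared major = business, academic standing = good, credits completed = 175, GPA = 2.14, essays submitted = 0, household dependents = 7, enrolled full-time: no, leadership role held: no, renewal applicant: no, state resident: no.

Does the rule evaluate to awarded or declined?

Declined

Atomic conditions:
  household dependents ≥ 5: 7 ≥ 5 is true
  academic standing = probation: good == probation is false
  FAFSA on file: yes → true
  NOT FAFSA on file: yes → false
  credits completed ≥ 123: 175 ≥ 123 is true
  essays submitted > 0: 0 > 0 is false
  declared major = business: business == business is true
  leadership role held: no → false
  GPA > 2.96: 2.14 > 2.96 is false
  enrolled full-time: no → false
  credits completed ≤ 4: 175 ≤ 4 is false
  renewal applicant: no → false
  expected family contribution ≥ 45529 USD: 45686 ≥ 45529 is true
  NOT renewal applicant: no → true
  state resident: no → false
  academic standing ∈ {probation, warning}: good is not in the set → false
  NOT enrolled full-time: no → true
  essays submitted ≥ 2: 0 ≥ 2 is false
Combine:
[1.1.1.2.1.1] false AND true = false
[1.1.1.2.1] NOT false = true
[1.1.1.2] NOT true = false
[1.1.1] true → false = false
[1.1.2.2] true AND false = false
[1.1.2] false → false (antecedent false ⇒ implication holds) = true
[1.1.3.2.1] false AND false = false
[1.1.3.2] NOT false = true
[1.1.3] true OR true = true
[1.1] false AND true AND true = false
[1.2.1] false OR false OR false = false
[1.2.2.1.1] exactly-one(true, true) = false
[1.2.2.1] NOT false = true
[1.2.2] NOT true = false
[1.2.3.1] true OR false OR false = true
[1.2.3] NOT true = false
[1.2] false OR false OR false = false
[1] false OR false = false
[2] exactly-one(true, false) = true
[root] false AND true = false
Overall: false → declined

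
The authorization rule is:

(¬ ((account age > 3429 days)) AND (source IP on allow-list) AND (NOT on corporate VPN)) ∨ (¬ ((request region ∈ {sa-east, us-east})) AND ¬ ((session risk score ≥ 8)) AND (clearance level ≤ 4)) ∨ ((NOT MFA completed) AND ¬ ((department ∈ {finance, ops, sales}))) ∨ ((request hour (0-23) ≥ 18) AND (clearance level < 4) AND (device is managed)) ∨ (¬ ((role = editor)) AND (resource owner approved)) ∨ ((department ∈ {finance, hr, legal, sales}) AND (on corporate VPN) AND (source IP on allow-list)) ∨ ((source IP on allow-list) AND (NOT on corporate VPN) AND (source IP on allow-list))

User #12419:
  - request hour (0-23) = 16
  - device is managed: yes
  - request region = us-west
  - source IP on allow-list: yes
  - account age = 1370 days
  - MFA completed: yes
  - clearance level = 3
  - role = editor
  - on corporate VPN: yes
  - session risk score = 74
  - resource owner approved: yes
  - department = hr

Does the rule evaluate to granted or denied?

Granted

Atomic conditions:
  account age > 3429 days: 1370 > 3429 is false
  source IP on allow-list: yes → true
  NOT on corporate VPN: yes → false
  request region ∈ {sa-east, us-east}: us-west is not in the set → false
  session risk score ≥ 8: 74 ≥ 8 is true
  clearance level ≤ 4: 3 ≤ 4 is true
  NOT MFA completed: yes → false
  department ∈ {finance, ops, sales}: hr is not in the set → false
  request hour (0-23) ≥ 18: 16 ≥ 18 is false
  clearance level < 4: 3 < 4 is true
  device is managed: yes → true
  role = editor: editor == editor is true
  resource owner approved: yes → true
  department ∈ {finance, hr, legal, sales}: hr is in the set → true
  on corporate VPN: yes → true
Combine:
[1.1] NOT false = true
[1] true AND true AND false = false
[2.1] NOT false = true
[2.2] NOT true = false
[2] true AND false AND true = false
[3.2] NOT false = true
[3] false AND true = false
[4] false AND true AND true = false
[5.1] NOT true = false
[5] false AND true = false
[6] true AND true AND true = true
[7] true AND false AND true = false
[root] false OR false OR false OR false OR false OR true OR false = true
Overall: true → granted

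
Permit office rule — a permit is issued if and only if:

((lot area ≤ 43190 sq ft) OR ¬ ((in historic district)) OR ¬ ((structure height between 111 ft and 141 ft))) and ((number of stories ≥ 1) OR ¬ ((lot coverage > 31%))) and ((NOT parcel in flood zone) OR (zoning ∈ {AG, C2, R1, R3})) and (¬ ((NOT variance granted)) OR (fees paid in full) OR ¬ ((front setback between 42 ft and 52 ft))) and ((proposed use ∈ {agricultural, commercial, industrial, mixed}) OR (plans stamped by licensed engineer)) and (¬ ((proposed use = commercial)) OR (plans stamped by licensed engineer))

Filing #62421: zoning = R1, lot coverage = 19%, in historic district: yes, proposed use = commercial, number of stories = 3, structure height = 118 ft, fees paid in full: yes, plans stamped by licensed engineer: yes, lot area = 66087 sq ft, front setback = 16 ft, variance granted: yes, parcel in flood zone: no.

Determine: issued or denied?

Denied

Atomic conditions:
  lot area ≤ 43190 sq ft: 66087 ≤ 43190 is false
  in historic district: yes → true
  structure height between 111 ft and 141 ft: 118 in [111, 141] is true
  number of stories ≥ 1: 3 ≥ 1 is true
  lot coverage > 31%: 19 > 31 is false
  NOT parcel in flood zone: no → true
  zoning ∈ {AG, C2, R1, R3}: R1 is in the set → true
  NOT variance granted: yes → false
  fees paid in full: yes → true
  front setback between 42 ft and 52 ft: 16 in [42, 52] is false
  proposed use ∈ {agricultural, commercial, industrial, mixed}: commercial is in the set → true
  plans stamped by licensed engineer: yes → true
  proposed use = commercial: commercial == commercial is true
Combine:
[1.2] NOT true = false
[1.3] NOT true = false
[1] false OR false OR false = false
[2.2] NOT false = true
[2] true OR true = true
[3] true OR true = true
[4.1] NOT false = true
[4.3] NOT false = true
[4] true OR true OR true = true
[5] true OR true = true
[6.1] NOT true = false
[6] false OR true = true
[root] false AND true AND true AND true AND true AND true = false
Overall: false → denied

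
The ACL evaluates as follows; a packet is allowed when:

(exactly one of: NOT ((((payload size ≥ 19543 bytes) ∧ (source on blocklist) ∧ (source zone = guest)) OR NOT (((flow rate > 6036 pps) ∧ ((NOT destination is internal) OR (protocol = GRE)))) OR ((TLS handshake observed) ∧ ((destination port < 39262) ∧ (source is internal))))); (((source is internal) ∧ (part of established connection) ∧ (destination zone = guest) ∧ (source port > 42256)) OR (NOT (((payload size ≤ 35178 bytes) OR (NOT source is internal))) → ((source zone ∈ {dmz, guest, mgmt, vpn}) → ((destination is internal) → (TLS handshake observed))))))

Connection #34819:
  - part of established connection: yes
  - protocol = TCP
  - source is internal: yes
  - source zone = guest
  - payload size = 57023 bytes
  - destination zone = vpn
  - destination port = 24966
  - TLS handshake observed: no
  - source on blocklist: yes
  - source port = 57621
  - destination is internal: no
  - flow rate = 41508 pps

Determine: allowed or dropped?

Allowed

Atomic conditions:
  payload size ≥ 19543 bytes: 57023 ≥ 19543 is true
  source on blocklist: yes → true
  source zone = guest: guest == guest is true
  flow rate > 6036 pps: 41508 > 6036 is true
  NOT destination is internal: no → true
  protocol = GRE: TCP == GRE is false
  TLS handshake observed: no → false
  destination port < 39262: 24966 < 39262 is true
  source is internal: yes → true
  part of established connection: yes → true
  destination zone = guest: vpn == guest is false
  source port > 42256: 57621 > 42256 is true
  payload size ≤ 35178 bytes: 57023 ≤ 35178 is false
  NOT source is internal: yes → false
  source zone ∈ {dmz, guest, mgmt, vpn}: guest is in the set → true
  destination is internal: no → false
Combine:
[1.1.1] true AND true AND true = true
[1.1.2.1.2] true OR false = true
[1.1.2.1] true AND true = true
[1.1.2] NOT true = false
[1.1.3.2] true AND true = true
[1.1.3] false AND true = false
[1.1] true OR false OR false = true
[1] NOT true = false
[2.1] true AND true AND false AND true = false
[2.2.1.1] false OR false = false
[2.2.1] NOT false = true
[2.2.2.2] false → false (antecedent false ⇒ implication holds) = true
[2.2.2] true → true = true
[2.2] true → true = true
[2] false OR true = true
[root] exactly-one(false, true) = true
Overall: true → allowed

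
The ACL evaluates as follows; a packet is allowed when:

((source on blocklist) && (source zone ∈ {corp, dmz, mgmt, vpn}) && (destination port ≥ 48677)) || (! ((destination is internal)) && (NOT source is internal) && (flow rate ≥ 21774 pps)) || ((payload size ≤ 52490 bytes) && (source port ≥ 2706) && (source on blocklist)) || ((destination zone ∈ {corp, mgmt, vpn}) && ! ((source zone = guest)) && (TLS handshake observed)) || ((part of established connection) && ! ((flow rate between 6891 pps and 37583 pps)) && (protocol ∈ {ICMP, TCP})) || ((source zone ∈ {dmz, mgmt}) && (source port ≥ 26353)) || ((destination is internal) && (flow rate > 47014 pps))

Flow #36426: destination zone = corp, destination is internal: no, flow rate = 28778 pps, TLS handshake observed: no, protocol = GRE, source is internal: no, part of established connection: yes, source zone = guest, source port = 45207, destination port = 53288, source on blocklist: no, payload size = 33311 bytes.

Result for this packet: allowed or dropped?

Allowed

Atomic conditions:
  source on blocklist: no → false
  source zone ∈ {corp, dmz, mgmt, vpn}: guest is not in the set → false
  destination port ≥ 48677: 53288 ≥ 48677 is true
  destination is internal: no → false
  NOT source is internal: no → true
  flow rate ≥ 21774 pps: 28778 ≥ 21774 is true
  payload size ≤ 52490 bytes: 33311 ≤ 52490 is true
  source port ≥ 2706: 45207 ≥ 2706 is true
  destination zone ∈ {corp, mgmt, vpn}: corp is in the set → true
  source zone = guest: guest == guest is true
  TLS handshake observed: no → false
  part of established connection: yes → true
  flow rate between 6891 pps and 37583 pps: 28778 in [6891, 37583] is true
  protocol ∈ {ICMP, TCP}: GRE is not in the set → false
  source zone ∈ {dmz, mgmt}: guest is not in the set → false
  source port ≥ 26353: 45207 ≥ 26353 is true
  flow rate > 47014 pps: 28778 > 47014 is false
Combine:
[1] false AND false AND true = false
[2.1] NOT false = true
[2] true AND true AND true = true
[3] true AND true AND false = false
[4.2] NOT true = false
[4] true AND false AND false = false
[5.2] NOT true = false
[5] true AND false AND false = false
[6] false AND true = false
[7] false AND false = false
[root] false OR true OR false OR false OR false OR false OR false = true
Overall: true → allowed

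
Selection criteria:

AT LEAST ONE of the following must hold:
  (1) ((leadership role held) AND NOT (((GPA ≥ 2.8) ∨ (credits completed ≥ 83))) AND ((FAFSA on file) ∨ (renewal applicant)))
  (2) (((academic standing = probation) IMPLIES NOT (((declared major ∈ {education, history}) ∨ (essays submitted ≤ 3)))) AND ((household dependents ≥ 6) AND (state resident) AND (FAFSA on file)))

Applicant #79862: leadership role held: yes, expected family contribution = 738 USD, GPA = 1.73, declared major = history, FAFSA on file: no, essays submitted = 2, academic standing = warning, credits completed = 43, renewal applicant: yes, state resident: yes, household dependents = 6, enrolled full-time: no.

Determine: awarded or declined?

Atomic conditions:
  leadership role held: yes → true
  GPA ≥ 2.8: 1.73 ≥ 2.8 is false
  credits completed ≥ 83: 43 ≥ 83 is false
  FAFSA on file: no → false
  renewal applicant: yes → true
  academic standing = probation: warning == probation is false
  declared major ∈ {education, history}: history is in the set → true
  essays submitted ≤ 3: 2 ≤ 3 is true
  household dependents ≥ 6: 6 ≥ 6 is true
  state resident: yes → true
Combine:
[1.2.1] false OR false = false
[1.2] NOT false = true
[1.3] false OR true = true
[1] true AND true AND true = true
[2.1.2.1] true OR true = true
[2.1.2] NOT true = false
[2.1] false → false (antecedent false ⇒ implication holds) = true
[2.2] true AND true AND false = false
[2] true AND false = false
[root] true OR false = true
Overall: true → awarded

Awarded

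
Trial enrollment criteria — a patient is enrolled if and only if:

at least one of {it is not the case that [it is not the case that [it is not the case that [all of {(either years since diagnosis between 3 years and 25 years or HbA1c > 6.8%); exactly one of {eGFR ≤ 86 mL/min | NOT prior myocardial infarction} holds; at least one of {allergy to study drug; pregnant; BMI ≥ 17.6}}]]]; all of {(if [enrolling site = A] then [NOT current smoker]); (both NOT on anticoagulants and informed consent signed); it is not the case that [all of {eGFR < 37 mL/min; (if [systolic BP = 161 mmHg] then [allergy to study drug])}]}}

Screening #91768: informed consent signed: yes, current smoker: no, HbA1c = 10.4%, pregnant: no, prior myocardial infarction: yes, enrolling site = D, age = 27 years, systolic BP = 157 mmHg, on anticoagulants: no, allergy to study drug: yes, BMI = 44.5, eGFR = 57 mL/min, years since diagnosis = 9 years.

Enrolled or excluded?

Enrolled

Atomic conditions:
  years since diagnosis between 3 years and 25 years: 9 in [3, 25] is true
  HbA1c > 6.8%: 10.4 > 6.8 is true
  eGFR ≤ 86 mL/min: 57 ≤ 86 is true
  NOT prior myocardial infarction: yes → false
  allergy to study drug: yes → true
  pregnant: no → false
  BMI ≥ 17.6: 44.5 ≥ 17.6 is true
  enrolling site = A: D == A is false
  NOT current smoker: no → true
  NOT on anticoagulants: no → true
  informed consent signed: yes → true
  eGFR < 37 mL/min: 57 < 37 is false
  systolic BP = 161 mmHg: 157 == 161 is false
Combine:
[1.1.1.1.1] true OR true = true
[1.1.1.1.2] exactly-one(true, false) = true
[1.1.1.1.3] true OR false OR true = true
[1.1.1.1] true AND true AND true = true
[1.1.1] NOT true = false
[1.1] NOT false = true
[1] NOT true = false
[2.1] false → true (antecedent false ⇒ implication holds) = true
[2.2] true AND true = true
[2.3.1.2] false → true (antecedent false ⇒ implication holds) = true
[2.3.1] false AND true = false
[2.3] NOT false = true
[2] true AND true AND true = true
[root] false OR true = true
Overall: true → enrolled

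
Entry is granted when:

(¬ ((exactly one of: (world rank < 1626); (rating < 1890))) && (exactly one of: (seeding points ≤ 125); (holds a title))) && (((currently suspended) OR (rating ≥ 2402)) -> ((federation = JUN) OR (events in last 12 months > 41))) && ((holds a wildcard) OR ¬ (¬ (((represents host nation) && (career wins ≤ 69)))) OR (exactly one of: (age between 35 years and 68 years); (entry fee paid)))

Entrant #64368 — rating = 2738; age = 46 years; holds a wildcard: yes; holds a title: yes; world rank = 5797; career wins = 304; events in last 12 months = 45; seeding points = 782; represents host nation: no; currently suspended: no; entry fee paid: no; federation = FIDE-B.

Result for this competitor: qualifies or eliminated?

Atomic conditions:
  world rank < 1626: 5797 < 1626 is false
  rating < 1890: 2738 < 1890 is false
  seeding points ≤ 125: 782 ≤ 125 is false
  holds a title: yes → true
  currently suspended: no → false
  rating ≥ 2402: 2738 ≥ 2402 is true
  federation = JUN: FIDE-B == JUN is false
  events in last 12 months > 41: 45 > 41 is true
  holds a wildcard: yes → true
  represents host nation: no → false
  career wins ≤ 69: 304 ≤ 69 is false
  age between 35 years and 68 years: 46 in [35, 68] is true
  entry fee paid: no → false
Combine:
[1.1.1] exactly-one(false, false) = false
[1.1] NOT false = true
[1.2] exactly-one(false, true) = true
[1] true AND true = true
[2.1] false OR true = true
[2.2] false OR true = true
[2] true → true = true
[3.2.1.1] false AND false = false
[3.2.1] NOT false = true
[3.2] NOT true = false
[3.3] exactly-one(true, false) = true
[3] true OR false OR true = true
[root] true AND true AND true = true
Overall: true → qualifies

Qualifies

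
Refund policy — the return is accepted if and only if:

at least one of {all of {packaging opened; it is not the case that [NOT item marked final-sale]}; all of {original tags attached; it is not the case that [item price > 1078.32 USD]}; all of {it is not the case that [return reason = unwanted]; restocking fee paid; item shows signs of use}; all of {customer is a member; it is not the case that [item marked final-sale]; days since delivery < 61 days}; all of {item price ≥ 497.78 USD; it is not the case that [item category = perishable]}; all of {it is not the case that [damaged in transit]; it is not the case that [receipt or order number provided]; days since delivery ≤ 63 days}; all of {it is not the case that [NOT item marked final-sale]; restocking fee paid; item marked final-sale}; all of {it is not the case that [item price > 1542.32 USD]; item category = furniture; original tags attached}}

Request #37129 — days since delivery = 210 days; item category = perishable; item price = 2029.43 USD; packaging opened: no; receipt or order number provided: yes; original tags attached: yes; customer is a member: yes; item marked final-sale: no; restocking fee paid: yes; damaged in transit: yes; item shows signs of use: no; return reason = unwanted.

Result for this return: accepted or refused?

Atomic conditions:
  packaging opened: no → false
  NOT item marked final-sale: no → true
  original tags attached: yes → true
  item price > 1078.32 USD: 2029.43 > 1078.32 is true
  return reason = unwanted: unwanted == unwanted is true
  restocking fee paid: yes → true
  item shows signs of use: no → false
  customer is a member: yes → true
  item marked final-sale: no → false
  days since delivery < 61 days: 210 < 61 is false
  item price ≥ 497.78 USD: 2029.43 ≥ 497.78 is true
  item category = perishable: perishable == perishable is true
  damaged in transit: yes → true
  receipt or order number provided: yes → true
  days since delivery ≤ 63 days: 210 ≤ 63 is false
  item price > 1542.32 USD: 2029.43 > 1542.32 is true
  item category = furniture: perishable == furniture is false
Combine:
[1.2] NOT true = false
[1] false AND false = false
[2.2] NOT true = false
[2] true AND false = false
[3.1] NOT true = false
[3] false AND true AND false = false
[4.2] NOT false = true
[4] true AND true AND false = false
[5.2] NOT true = false
[5] true AND false = false
[6.1] NOT true = false
[6.2] NOT true = false
[6] false AND false AND false = false
[7.1] NOT true = false
[7] false AND true AND false = false
[8.1] NOT true = false
[8] false AND false AND true = false
[root] false OR false OR false OR false OR false OR false OR false OR false = false
Overall: false → refused

Refused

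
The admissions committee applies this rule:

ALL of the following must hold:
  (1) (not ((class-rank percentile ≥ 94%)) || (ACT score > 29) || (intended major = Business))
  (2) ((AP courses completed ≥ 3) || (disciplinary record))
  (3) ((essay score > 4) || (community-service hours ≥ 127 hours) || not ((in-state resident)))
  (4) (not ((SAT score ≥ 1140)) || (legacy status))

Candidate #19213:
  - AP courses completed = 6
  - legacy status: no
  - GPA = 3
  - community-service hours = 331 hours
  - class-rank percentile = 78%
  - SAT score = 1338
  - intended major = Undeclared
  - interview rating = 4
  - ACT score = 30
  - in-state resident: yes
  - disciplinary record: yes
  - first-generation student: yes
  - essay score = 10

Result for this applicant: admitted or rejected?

Rejected

Atomic conditions:
  class-rank percentile ≥ 94%: 78 ≥ 94 is false
  ACT score > 29: 30 > 29 is true
  intended major = Business: Undeclared == Business is false
  AP courses completed ≥ 3: 6 ≥ 3 is true
  disciplinary record: yes → true
  essay score > 4: 10 > 4 is true
  community-service hours ≥ 127 hours: 331 ≥ 127 is true
  in-state resident: yes → true
  SAT score ≥ 1140: 1338 ≥ 1140 is true
  legacy status: no → false
Combine:
[1.1] NOT false = true
[1] true OR true OR false = true
[2] true OR true = true
[3.3] NOT true = false
[3] true OR true OR false = true
[4.1] NOT true = false
[4] false OR false = false
[root] true AND true AND true AND false = false
Overall: false → rejected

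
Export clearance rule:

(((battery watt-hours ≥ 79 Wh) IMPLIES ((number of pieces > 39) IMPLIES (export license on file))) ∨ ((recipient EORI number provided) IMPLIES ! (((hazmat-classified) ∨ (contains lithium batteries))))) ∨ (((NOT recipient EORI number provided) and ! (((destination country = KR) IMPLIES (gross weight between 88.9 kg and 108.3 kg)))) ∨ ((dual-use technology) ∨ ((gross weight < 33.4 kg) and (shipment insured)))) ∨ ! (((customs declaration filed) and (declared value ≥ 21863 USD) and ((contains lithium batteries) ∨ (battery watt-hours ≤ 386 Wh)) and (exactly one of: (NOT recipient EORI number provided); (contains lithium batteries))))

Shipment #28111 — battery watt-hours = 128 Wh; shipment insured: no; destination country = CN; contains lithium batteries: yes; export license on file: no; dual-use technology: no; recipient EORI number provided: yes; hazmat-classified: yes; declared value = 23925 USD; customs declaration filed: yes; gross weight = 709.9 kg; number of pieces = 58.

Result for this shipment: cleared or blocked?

Atomic conditions:
  battery watt-hours ≥ 79 Wh: 128 ≥ 79 is true
  number of pieces > 39: 58 > 39 is true
  export license on file: no → false
  recipient EORI number provided: yes → true
  hazmat-classified: yes → true
  contains lithium batteries: yes → true
  NOT recipient EORI number provided: yes → false
  destination country = KR: CN == KR is false
  gross weight between 88.9 kg and 108.3 kg: 709.9 in [88.9, 108.3] is false
  dual-use technology: no → false
  gross weight < 33.4 kg: 709.9 < 33.4 is false
  shipment insured: no → false
  customs declaration filed: yes → true
  declared value ≥ 21863 USD: 23925 ≥ 21863 is true
  battery watt-hours ≤ 386 Wh: 128 ≤ 386 is true
Combine:
[1.1.2] true → false = false
[1.1] true → false = false
[1.2.2.1] true OR true = true
[1.2.2] NOT true = false
[1.2] true → false = false
[1] false OR false = false
[2.1.2.1] false → false (antecedent false ⇒ implication holds) = true
[2.1.2] NOT true = false
[2.1] false AND false = false
[2.2.2] false AND false = false
[2.2] false OR false = false
[2] false OR false = false
[3.1.3] true OR true = true
[3.1.4] exactly-one(false, true) = true
[3.1] true AND true AND true AND true = true
[3] NOT true = false
[root] false OR false OR false = false
Overall: false → blocked

Blocked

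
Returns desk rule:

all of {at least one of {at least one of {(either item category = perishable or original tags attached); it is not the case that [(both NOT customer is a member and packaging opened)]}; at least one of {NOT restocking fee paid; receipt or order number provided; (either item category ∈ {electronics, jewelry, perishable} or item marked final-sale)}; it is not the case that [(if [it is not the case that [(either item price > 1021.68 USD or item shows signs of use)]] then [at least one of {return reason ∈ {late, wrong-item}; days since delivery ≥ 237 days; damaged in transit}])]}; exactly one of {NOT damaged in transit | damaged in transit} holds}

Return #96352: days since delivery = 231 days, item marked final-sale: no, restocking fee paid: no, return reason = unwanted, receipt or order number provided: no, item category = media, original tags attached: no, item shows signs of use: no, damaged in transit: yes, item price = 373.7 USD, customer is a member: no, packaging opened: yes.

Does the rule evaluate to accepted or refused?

Atomic conditions:
  item category = perishable: media == perishable is false
  original tags attached: no → false
  NOT customer is a member: no → true
  packaging opened: yes → true
  NOT restocking fee paid: no → true
  receipt or order number provided: no → false
  item category ∈ {electronics, jewelry, perishable}: media is not in the set → false
  item marked final-sale: no → false
  item price > 1021.68 USD: 373.7 > 1021.68 is false
  item shows signs of use: no → false
  return reason ∈ {late, wrong-item}: unwanted is not in the set → false
  days since delivery ≥ 237 days: 231 ≥ 237 is false
  damaged in transit: yes → true
  NOT damaged in transit: yes → false
Combine:
[1.1.1] false OR false = false
[1.1.2.1] true AND true = true
[1.1.2] NOT true = false
[1.1] false OR false = false
[1.2.3] false OR false = false
[1.2] true OR false OR false = true
[1.3.1.1.1] false OR false = false
[1.3.1.1] NOT false = true
[1.3.1.2] false OR false OR true = true
[1.3.1] true → true = true
[1.3] NOT true = false
[1] false OR true OR false = true
[2] exactly-one(false, true) = true
[root] true AND true = true
Overall: true → accepted

Accepted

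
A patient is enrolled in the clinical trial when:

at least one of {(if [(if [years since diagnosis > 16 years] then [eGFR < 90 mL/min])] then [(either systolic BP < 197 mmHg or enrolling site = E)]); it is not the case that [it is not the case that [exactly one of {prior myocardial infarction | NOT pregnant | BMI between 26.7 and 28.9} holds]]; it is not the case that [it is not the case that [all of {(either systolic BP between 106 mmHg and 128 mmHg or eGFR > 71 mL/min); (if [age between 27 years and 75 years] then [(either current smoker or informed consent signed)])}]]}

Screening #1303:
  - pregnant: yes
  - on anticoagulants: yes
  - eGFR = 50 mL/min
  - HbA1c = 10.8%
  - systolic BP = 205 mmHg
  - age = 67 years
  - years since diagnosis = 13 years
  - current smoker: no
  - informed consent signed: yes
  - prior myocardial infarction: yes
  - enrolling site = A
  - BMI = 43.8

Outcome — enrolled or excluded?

Enrolled

Atomic conditions:
  years since diagnosis > 16 years: 13 > 16 is false
  eGFR < 90 mL/min: 50 < 90 is true
  systolic BP < 197 mmHg: 205 < 197 is false
  enrolling site = E: A == E is false
  prior myocardial infarction: yes → true
  NOT pregnant: yes → false
  BMI between 26.7 and 28.9: 43.8 in [26.7, 28.9] is false
  systolic BP between 106 mmHg and 128 mmHg: 205 in [106, 128] is false
  eGFR > 71 mL/min: 50 > 71 is false
  age between 27 years and 75 years: 67 in [27, 75] is true
  current smoker: no → false
  informed consent signed: yes → true
Combine:
[1.1] false → true (antecedent false ⇒ implication holds) = true
[1.2] false OR false = false
[1] true → false = false
[2.1.1] exactly-one(true, false, false) = true
[2.1] NOT true = false
[2] NOT false = true
[3.1.1.1] false OR false = false
[3.1.1.2.2] false OR true = true
[3.1.1.2] true → true = true
[3.1.1] false AND true = false
[3.1] NOT false = true
[3] NOT true = false
[root] false OR true OR false = true
Overall: true → enrolled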